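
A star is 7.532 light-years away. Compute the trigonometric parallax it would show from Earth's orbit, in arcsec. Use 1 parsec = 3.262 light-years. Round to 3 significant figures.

d = 7.532 ly ÷ 3.262 = 2.309 pc.
p = 1/d = 1/2.309 = 0.43309 arcsec.

0.433 arcsec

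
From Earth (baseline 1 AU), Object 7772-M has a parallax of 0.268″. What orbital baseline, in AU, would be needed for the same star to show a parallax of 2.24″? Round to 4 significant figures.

Parallax scales linearly with baseline: p ∝ B, so B = p_target / p_Earth × 1 AU.
B = 2.24 / 0.268 = 8.3582 AU.

8.358 AU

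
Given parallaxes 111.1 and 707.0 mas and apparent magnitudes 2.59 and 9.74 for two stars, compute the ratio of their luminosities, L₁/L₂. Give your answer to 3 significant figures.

L₁/L₂ = 29300

d₁ = 1/p₁ = 1/0.1111″ = 9.0009 pc; d₂ = 1/p₂ = 1/0.7070″ = 1.4144 pc.
M₁ = m₁ − 5 log₁₀ d₁ + 5 = 2.59 − 4.7714 + 5 = 2.8186.
M₂ = 9.74 − 0.7529 + 5 = 13.9871.
L₁/L₂ = 10^(0.4(M₂ − M₁)) = 10^(0.4 × 11.1685) = 10^4.46740 = 29336.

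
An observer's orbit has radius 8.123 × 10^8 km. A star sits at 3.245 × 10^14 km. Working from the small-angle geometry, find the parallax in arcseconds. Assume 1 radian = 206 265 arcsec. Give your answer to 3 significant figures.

0.516 arcsec

θ ≈ B/d = (8.123 × 10^8) / (3.245 × 10^14) = 2.5032 × 10^-6 rad.
In arcseconds: 2.5032 × 10^-6 × 206265 = 0.51632″.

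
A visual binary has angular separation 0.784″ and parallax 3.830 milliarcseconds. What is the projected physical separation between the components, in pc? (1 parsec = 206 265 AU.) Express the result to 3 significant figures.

d = 1/p = 1/0.003830″ = 261.1 pc.
At distance d (pc), an angle of θ arcsec spans θ·d AU: s = 0.784 × 261.1 = 204.7 AU.
= 204.7 / 206265 = 0.00099241 pc.

0.000992 pc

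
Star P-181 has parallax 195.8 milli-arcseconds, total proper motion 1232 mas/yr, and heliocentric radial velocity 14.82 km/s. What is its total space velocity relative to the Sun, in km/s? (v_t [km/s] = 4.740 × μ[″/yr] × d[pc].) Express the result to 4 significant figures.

d = 1/p = 1/0.1958″ = 5.1073 pc.
μ = 1232 mas/yr = 1.232 ″/yr.
v_t = 4.740 μ d = 4.740 × 1.232 × 5.1073 = 29.825 km/s.
v = √(v_r² + v_t²) = √(14.82² + 29.825²) = √1109.16 = 33.304 km/s.

33.30 km/s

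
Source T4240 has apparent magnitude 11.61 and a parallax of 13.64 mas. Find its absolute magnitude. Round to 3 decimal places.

M = 7.284

d = 1/p = 1/0.01364″ = 73.314 pc.
m − M = 5 log₁₀(73.314) − 5 = 9.3259 − 5 = 4.3259.
M = m − (m − M) = 11.61 − 4.3259 = 7.284.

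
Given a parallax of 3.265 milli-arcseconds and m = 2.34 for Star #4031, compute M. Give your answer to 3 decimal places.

d = 1/p = 1/0.003265″ = 306.28 pc.
m − M = 5 log₁₀(306.28) − 5 = 12.4306 − 5 = 7.4306.
M = m − (m − M) = 2.34 − 7.4306 = -5.091.

M = -5.091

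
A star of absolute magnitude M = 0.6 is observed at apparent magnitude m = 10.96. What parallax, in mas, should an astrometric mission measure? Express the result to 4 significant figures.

0.8472 mas

m − M = 10.96 − 0.6 = 10.36.
d = 10^((m−M)/5 + 1) = 10^3.072 = 1180.3 pc.
p = 1/d = 1/1180.3 = 0.00084724 arcsec = 0.84724 mas.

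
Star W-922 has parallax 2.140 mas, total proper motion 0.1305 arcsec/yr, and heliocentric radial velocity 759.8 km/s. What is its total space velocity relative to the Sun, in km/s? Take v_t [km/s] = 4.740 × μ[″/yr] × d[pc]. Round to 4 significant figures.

d = 1/p = 1/0.002140″ = 467.29 pc.
v_t = 4.740 μ d = 4.740 × 0.1305 × 467.29 = 289.05 km/s.
v = √(v_r² + v_t²) = √(759.8² + 289.05²) = √660846 = 812.92 km/s.

812.9 km/s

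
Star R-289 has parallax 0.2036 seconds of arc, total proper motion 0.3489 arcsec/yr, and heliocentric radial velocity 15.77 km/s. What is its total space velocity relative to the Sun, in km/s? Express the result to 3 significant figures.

d = 1/p = 1/0.2036″ = 4.9116 pc.
v_t = 4.740 μ d = 4.740 × 0.3489 × 4.9116 = 8.1227 km/s.
v = √(v_r² + v_t²) = √(15.77² + 8.1227²) = √314.671 = 17.739 km/s.

17.7 km/s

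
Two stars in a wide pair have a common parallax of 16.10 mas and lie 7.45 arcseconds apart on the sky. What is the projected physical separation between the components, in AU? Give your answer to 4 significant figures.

d = 1/p = 1/0.01610″ = 62.112 pc.
At distance d (pc), an angle of θ arcsec spans θ·d AU: s = 7.45 × 62.112 = 462.73 AU.

462.7 AU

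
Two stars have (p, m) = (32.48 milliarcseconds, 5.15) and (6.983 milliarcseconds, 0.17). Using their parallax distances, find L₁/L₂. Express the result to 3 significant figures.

d₁ = 1/p₁ = 1/0.03248″ = 30.788 pc; d₂ = 1/p₂ = 1/0.006983″ = 143.2 pc.
M₁ = m₁ − 5 log₁₀ d₁ + 5 = 5.15 − 7.4419 + 5 = 2.7081.
M₂ = 0.17 − 10.7797 + 5 = -5.6097.
L₁/L₂ = 10^(0.4(M₂ − M₁)) = 10^(0.4 × (-8.3178)) = 10^(-3.32712) = 0.00047085.

L₁/L₂ = 0.000471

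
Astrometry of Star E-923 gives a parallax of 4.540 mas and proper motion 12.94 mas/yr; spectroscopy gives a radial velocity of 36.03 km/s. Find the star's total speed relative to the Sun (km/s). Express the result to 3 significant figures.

38.5 km/s

d = 1/p = 1/0.004540″ = 220.26 pc.
μ = 12.94 mas/yr = 0.01294 ″/yr.
v_t = 4.740 μ d = 4.740 × 0.01294 × 220.26 = 13.51 km/s.
v = √(v_r² + v_t²) = √(36.03² + 13.51²) = √1480.68 = 38.48 km/s.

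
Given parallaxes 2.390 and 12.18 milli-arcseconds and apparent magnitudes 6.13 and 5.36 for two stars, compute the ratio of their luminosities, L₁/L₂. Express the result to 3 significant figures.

d₁ = 1/p₁ = 1/0.002390″ = 418.41 pc; d₂ = 1/p₂ = 1/0.01218″ = 82.102 pc.
M₁ = m₁ − 5 log₁₀ d₁ + 5 = 6.13 − 13.1080 + 5 = -1.9780.
M₂ = 5.36 − 9.5718 + 5 = 0.7882.
L₁/L₂ = 10^(0.4(M₂ − M₁)) = 10^(0.4 × 2.7662) = 10^1.10648 = 12.779.

L₁/L₂ = 12.8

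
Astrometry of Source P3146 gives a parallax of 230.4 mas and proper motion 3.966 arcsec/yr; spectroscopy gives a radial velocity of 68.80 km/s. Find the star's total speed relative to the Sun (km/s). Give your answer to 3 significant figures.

107 km/s

d = 1/p = 1/0.2304″ = 4.3403 pc.
v_t = 4.740 μ d = 4.740 × 3.966 × 4.3403 = 81.593 km/s.
v = √(v_r² + v_t²) = √(68.80² + 81.593²) = √11390.9 = 106.73 km/s.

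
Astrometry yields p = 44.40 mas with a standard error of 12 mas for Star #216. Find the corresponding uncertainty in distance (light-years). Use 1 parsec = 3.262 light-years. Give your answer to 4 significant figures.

19.86 ly

d = 1/p, so σ_d = σ_p / p².
σ_d = 0.0120 / (0.04440)² = 0.0120 / 0.0019714 = 6.087 pc = 6.087 × 3.262 ly = 19.856 ly.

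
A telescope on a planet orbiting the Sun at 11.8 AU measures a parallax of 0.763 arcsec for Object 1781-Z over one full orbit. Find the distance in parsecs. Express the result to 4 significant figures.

15.47 pc

With baseline B (in AU) and parallax p (in arcsec), d = B/p parsecs.
d = 11.8 / 0.763 = 15.465 pc.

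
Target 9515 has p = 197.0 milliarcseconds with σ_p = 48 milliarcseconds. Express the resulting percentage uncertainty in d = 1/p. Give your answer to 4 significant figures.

24.37%

For d = 1/p, |σ_d/d| = |σ_p/p|.
σ_p/p = 48 / 197.0 = 0.24365 = 24.365%.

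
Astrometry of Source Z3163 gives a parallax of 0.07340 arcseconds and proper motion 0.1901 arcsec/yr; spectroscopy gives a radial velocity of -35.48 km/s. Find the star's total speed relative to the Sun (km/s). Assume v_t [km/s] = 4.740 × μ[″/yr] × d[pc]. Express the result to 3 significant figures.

d = 1/p = 1/0.07340″ = 13.624 pc.
v_t = 4.740 μ d = 4.740 × 0.1901 × 13.624 = 12.276 km/s.
v = √(v_r² + v_t²) = √((-35.48)² + 12.276²) = √1409.53 = 37.544 km/s.

37.5 km/s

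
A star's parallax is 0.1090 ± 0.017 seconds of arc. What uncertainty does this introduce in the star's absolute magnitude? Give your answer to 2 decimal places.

σ_M = 0.34 mag

M = m − 5 log₁₀ d + 5 = m + 5 log₁₀ p + 5, so ∂M/∂p = 5/(p ln 10).
σ_M = (5/ln 10) · (σ_p/p) = 2.1715 × 0.017/0.1090 = 2.1715 × 0.15596 = 0.33867.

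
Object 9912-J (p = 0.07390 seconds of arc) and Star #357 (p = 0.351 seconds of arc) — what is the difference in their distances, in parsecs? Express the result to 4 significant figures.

10.68 pc

d_A = 1/0.07390″ = 13.532 pc; d_B = 1/0.3510″ = 2.849 pc.
|d_B − d_A| = |2.849 − 13.532| = 10.683 pc.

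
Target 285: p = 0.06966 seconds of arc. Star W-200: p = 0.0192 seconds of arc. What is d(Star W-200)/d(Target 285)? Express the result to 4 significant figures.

3.628

Since d = 1/p, d_B/d_A = p_A/p_B.
= 0.06966 / 0.0192 = 3.6281.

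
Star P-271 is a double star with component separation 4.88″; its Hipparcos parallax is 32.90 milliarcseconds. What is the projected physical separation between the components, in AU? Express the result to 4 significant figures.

d = 1/p = 1/0.03290″ = 30.395 pc.
At distance d (pc), an angle of θ arcsec spans θ·d AU: s = 4.88 × 30.395 = 148.33 AU.

148.3 AU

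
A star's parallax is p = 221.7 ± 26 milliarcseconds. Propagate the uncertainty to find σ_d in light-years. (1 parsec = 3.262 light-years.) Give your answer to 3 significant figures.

d = 1/p, so σ_d = σ_p / p².
σ_d = 0.0260 / (0.2217)² = 0.0260 / 0.049151 = 0.52898 pc = 0.52898 × 3.262 ly = 1.7255 ly.

1.73 ly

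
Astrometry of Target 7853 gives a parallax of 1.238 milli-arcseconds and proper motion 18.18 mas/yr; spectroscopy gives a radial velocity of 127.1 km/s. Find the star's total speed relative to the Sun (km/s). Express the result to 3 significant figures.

d = 1/p = 1/0.001238″ = 807.75 pc.
μ = 18.18 mas/yr = 0.01818 ″/yr.
v_t = 4.740 μ d = 4.740 × 0.01818 × 807.75 = 69.606 km/s.
v = √(v_r² + v_t²) = √(127.1² + 69.606²) = √20999.4 = 144.91 km/s.

145 km/s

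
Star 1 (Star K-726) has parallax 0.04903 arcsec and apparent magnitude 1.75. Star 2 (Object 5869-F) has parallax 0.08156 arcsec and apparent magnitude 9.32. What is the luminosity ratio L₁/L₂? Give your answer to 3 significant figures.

d₁ = 1/p₁ = 1/0.04903″ = 20.396 pc; d₂ = 1/p₂ = 1/0.08156″ = 12.261 pc.
M₁ = m₁ − 5 log₁₀ d₁ + 5 = 1.75 − 6.5477 + 5 = 0.2023.
M₂ = 9.32 − 5.4426 + 5 = 8.8774.
L₁/L₂ = 10^(0.4(M₂ − M₁)) = 10^(0.4 × 8.6751) = 10^3.47004 = 2951.5.

L₁/L₂ = 2950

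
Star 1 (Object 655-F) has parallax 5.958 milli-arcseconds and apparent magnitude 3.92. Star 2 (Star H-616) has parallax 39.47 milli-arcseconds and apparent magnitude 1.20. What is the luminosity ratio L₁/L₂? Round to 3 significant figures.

L₁/L₂ = 3.58

d₁ = 1/p₁ = 1/0.005958″ = 167.84 pc; d₂ = 1/p₂ = 1/0.03947″ = 25.336 pc.
M₁ = m₁ − 5 log₁₀ d₁ + 5 = 3.92 − 11.1245 + 5 = -2.2045.
M₂ = 1.20 − 7.0187 + 5 = -0.8187.
L₁/L₂ = 10^(0.4(M₂ − M₁)) = 10^(0.4 × 1.3858) = 10^0.55432 = 3.5836.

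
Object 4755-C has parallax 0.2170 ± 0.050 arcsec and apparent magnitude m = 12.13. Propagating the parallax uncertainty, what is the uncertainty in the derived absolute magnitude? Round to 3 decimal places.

M = m − 5 log₁₀ d + 5 = m + 5 log₁₀ p + 5, so ∂M/∂p = 5/(p ln 10).
σ_M = (5/ln 10) · (σ_p/p) = 2.1715 × 0.050/0.2170 = 2.1715 × 0.23041 = 0.50034.

σ_M = 0.500 mag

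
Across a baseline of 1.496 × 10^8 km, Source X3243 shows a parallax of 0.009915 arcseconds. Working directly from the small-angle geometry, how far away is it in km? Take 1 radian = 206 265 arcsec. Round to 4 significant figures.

3.112 × 10^15 km

θ = 0.009915″ = 0.009915/206265 = 4.8069 × 10^-8 rad.
d = B/θ = (1.496 × 10^8) / (4.8069 × 10^-8) = 3.1122 × 10^15 km.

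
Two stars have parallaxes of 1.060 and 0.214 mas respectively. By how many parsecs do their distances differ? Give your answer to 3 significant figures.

d_A = 1/0.001060″ = 943.4 pc; d_B = 1/0.0002140″ = 4672.9 pc.
|d_B − d_A| = |4672.9 − 943.4| = 3729.5 pc.

3730 pc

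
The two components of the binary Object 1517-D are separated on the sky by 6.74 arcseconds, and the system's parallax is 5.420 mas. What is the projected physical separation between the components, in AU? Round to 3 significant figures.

d = 1/p = 1/0.005420″ = 184.5 pc.
At distance d (pc), an angle of θ arcsec spans θ·d AU: s = 6.74 × 184.5 = 1243.5 AU.

1240 AU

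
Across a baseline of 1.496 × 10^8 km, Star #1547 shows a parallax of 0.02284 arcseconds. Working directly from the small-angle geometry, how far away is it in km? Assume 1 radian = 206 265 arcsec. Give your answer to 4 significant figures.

1.351 × 10^15 km

θ = 0.02284″ = 0.02284/206265 = 1.1073 × 10^-7 rad.
d = B/θ = (1.496 × 10^8) / (1.1073 × 10^-7) = 1.3510 × 10^15 km.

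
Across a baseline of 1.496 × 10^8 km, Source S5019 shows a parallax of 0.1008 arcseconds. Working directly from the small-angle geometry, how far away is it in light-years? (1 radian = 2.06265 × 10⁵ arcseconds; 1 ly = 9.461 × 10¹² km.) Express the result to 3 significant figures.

32.4 ly

θ = 0.1008″ = 0.1008/206265 = 4.8869 × 10^-7 rad.
d = B/θ = (1.496 × 10^8) / (4.8869 × 10^-7) = 3.0612 × 10^14 km = (3.0612 × 10^14) / (9.461 × 10^12) ly = 32.356 ly.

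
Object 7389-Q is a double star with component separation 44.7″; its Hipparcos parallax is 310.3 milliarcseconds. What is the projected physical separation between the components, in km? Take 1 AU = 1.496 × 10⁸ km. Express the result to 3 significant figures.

d = 1/p = 1/0.3103″ = 3.2227 pc.
At distance d (pc), an angle of θ arcsec spans θ·d AU: s = 44.7 × 3.2227 = 144.05 AU.
= 144.05 × 1.496 × 10⁸ km = 2.1550 × 10^10 km.

2.16 × 10^10 km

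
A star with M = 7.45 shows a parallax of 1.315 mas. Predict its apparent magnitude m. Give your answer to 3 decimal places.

m = 16.855

d = 1/p = 1/0.001315″ = 760.46 pc.
m − M = 5 log₁₀ d − 5 = 5 log₁₀(760.46) − 5 = 14.4054 − 5 = 9.4054.
m = M + (m − M) = 7.45 + 9.4054 = 16.855.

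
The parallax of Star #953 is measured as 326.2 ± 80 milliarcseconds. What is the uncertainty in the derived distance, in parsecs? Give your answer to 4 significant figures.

0.7518 pc

d = 1/p, so σ_d = σ_p / p².
σ_d = 0.0800 / (0.3262)² = 0.0800 / 0.10641 = 0.75181 pc.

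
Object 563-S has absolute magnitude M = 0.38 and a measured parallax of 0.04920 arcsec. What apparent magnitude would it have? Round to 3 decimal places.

d = 1/p = 1/0.04920″ = 20.325 pc.
m − M = 5 log₁₀ d − 5 = 5 log₁₀(20.325) − 5 = 6.5402 − 5 = 1.5402.
m = M + (m − M) = 0.38 + 1.5402 = 1.920.

m = 1.920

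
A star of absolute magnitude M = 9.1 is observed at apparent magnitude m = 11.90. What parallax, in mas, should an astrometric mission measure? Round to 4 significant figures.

m − M = 11.90 − 9.1 = 2.80.
d = 10^((m−M)/5 + 1) = 10^1.560 = 36.308 pc.
p = 1/d = 1/36.308 = 0.027542 arcsec = 27.542 mas.

27.54 mas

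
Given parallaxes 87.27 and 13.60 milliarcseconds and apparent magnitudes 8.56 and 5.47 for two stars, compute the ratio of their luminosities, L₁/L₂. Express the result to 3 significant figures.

L₁/L₂ = 0.00141

d₁ = 1/p₁ = 1/0.08727″ = 11.459 pc; d₂ = 1/p₂ = 1/0.01360″ = 73.529 pc.
M₁ = m₁ − 5 log₁₀ d₁ + 5 = 8.56 − 5.2957 + 5 = 8.2643.
M₂ = 5.47 − 9.3323 + 5 = 1.1377.
L₁/L₂ = 10^(0.4(M₂ − M₁)) = 10^(0.4 × (-7.1266)) = 10^(-2.85064) = 0.0014105.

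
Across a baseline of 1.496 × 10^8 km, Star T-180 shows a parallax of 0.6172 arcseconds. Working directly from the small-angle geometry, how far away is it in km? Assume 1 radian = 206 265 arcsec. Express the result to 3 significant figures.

θ = 0.6172″ = 0.6172/206265 = 2.9923 × 10^-6 rad.
d = B/θ = (1.496 × 10^8) / (2.9923 × 10^-6) = 4.9995 × 10^13 km.

5.00 × 10^13 km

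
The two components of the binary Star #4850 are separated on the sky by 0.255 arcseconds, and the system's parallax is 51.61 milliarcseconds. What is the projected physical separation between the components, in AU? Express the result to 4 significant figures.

4.941 AU

d = 1/p = 1/0.05161″ = 19.376 pc.
At distance d (pc), an angle of θ arcsec spans θ·d AU: s = 0.255 × 19.376 = 4.9409 AU.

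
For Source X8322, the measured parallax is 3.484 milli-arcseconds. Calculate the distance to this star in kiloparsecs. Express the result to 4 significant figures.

0.2870 kpc

p = 3.484 milli-arcseconds = 0.003484 arcsec.
d = 1/p = 1/0.003484 = 287.03 pc.
= 0.28703 kpc.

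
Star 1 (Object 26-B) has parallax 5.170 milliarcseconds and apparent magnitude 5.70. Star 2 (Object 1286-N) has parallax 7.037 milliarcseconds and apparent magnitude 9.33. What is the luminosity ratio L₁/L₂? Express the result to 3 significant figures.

L₁/L₂ = 52.5

d₁ = 1/p₁ = 1/0.005170″ = 193.42 pc; d₂ = 1/p₂ = 1/0.007037″ = 142.11 pc.
M₁ = m₁ − 5 log₁₀ d₁ + 5 = 5.70 − 11.4325 + 5 = -0.7325.
M₂ = 9.33 − 10.7631 + 5 = 3.5669.
L₁/L₂ = 10^(0.4(M₂ − M₁)) = 10^(0.4 × 4.2994) = 10^1.71976 = 52.452.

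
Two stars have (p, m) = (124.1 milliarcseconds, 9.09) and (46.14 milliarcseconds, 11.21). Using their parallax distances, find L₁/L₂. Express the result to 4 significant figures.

d₁ = 1/p₁ = 1/0.1241″ = 8.058 pc; d₂ = 1/p₂ = 1/0.04614″ = 21.673 pc.
M₁ = m₁ − 5 log₁₀ d₁ + 5 = 9.09 − 4.5311 + 5 = 9.5589.
M₂ = 11.21 − 6.6796 + 5 = 9.5304.
L₁/L₂ = 10^(0.4(M₂ − M₁)) = 10^(0.4 × (-0.0285)) = 10^(-0.01140) = 0.97409.

L₁/L₂ = 0.9741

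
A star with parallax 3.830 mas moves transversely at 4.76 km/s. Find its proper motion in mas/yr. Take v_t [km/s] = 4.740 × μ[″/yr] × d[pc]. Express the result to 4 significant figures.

3.846 mas/yr

d = 1/p = 1/0.003830″ = 261.1 pc.
μ = v_t / (4.74 d) = 4.76 / (4.74 × 261.1) = 4.76 / 1237.6 = 0.0038462 ″/yr = 3.8462 mas/yr.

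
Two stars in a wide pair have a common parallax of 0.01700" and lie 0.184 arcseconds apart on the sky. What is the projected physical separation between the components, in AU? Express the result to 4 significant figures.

10.82 AU

d = 1/p = 1/0.01700″ = 58.824 pc.
At distance d (pc), an angle of θ arcsec spans θ·d AU: s = 0.184 × 58.824 = 10.824 AU.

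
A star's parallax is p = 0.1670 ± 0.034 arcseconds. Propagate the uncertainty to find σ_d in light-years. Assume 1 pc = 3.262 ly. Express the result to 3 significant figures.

d = 1/p, so σ_d = σ_p / p².
σ_d = 0.0340 / (0.1670)² = 0.0340 / 0.027889 = 1.2191 pc = 1.2191 × 3.262 ly = 3.9767 ly.

3.98 ly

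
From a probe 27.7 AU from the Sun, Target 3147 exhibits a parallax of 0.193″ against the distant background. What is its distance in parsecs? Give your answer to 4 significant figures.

143.5 pc

With baseline B (in AU) and parallax p (in arcsec), d = B/p parsecs.
d = 27.7 / 0.193 = 143.52 pc.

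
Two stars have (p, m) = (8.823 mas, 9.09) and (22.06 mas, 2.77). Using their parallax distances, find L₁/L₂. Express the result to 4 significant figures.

d₁ = 1/p₁ = 1/0.008823″ = 113.34 pc; d₂ = 1/p₂ = 1/0.02206″ = 45.331 pc.
M₁ = m₁ − 5 log₁₀ d₁ + 5 = 9.09 − 10.2719 + 5 = 3.8181.
M₂ = 2.77 − 8.2820 + 5 = -0.5120.
L₁/L₂ = 10^(0.4(M₂ − M₁)) = 10^(0.4 × (-4.3301)) = 10^(-1.73204) = 0.018534.

L₁/L₂ = 0.01853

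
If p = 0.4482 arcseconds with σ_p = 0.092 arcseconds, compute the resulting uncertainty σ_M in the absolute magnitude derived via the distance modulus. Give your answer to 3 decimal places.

σ_M = 0.446 mag

M = m − 5 log₁₀ d + 5 = m + 5 log₁₀ p + 5, so ∂M/∂p = 5/(p ln 10).
σ_M = (5/ln 10) · (σ_p/p) = 2.1715 × 0.092/0.4482 = 2.1715 × 0.20527 = 0.44574.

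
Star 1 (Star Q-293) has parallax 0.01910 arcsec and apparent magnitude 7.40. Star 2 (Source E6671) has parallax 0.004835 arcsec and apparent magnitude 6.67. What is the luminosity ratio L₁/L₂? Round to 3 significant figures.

d₁ = 1/p₁ = 1/0.01910″ = 52.356 pc; d₂ = 1/p₂ = 1/0.004835″ = 206.83 pc.
M₁ = m₁ − 5 log₁₀ d₁ + 5 = 7.40 − 8.5948 + 5 = 3.8052.
M₂ = 6.67 − 11.5781 + 5 = 0.0919.
L₁/L₂ = 10^(0.4(M₂ − M₁)) = 10^(0.4 × (-3.7133)) = 10^(-1.48532) = 0.03271.

L₁/L₂ = 0.0327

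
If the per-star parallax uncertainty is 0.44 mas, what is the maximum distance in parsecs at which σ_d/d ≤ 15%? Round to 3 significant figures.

341 pc

σ_d/d = σ_p/p, so the condition is σ_p/p ≤ 0.15, i.e. p ≥ σ_p/0.15.
p_min = 0.44/0.15 = 2.9333 mas = 0.0029333 arcsec.
d_max = 1/p_min = 1/0.0029333 = 340.91 pc.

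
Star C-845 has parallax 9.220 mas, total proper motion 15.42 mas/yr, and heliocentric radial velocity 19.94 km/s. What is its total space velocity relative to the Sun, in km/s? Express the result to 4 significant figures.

21.46 km/s

d = 1/p = 1/0.009220″ = 108.46 pc.
μ = 15.42 mas/yr = 0.01542 ″/yr.
v_t = 4.740 μ d = 4.740 × 0.01542 × 108.46 = 7.9274 km/s.
v = √(v_r² + v_t²) = √(19.94² + 7.9274²) = √460.447 = 21.458 km/s.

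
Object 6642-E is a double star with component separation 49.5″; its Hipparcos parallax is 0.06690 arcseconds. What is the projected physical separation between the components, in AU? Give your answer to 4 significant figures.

739.9 AU

d = 1/p = 1/0.06690″ = 14.948 pc.
At distance d (pc), an angle of θ arcsec spans θ·d AU: s = 49.5 × 14.948 = 739.93 AU.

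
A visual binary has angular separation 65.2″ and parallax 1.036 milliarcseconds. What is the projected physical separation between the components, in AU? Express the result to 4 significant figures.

62930 AU

d = 1/p = 1/0.001036″ = 965.25 pc.
At distance d (pc), an angle of θ arcsec spans θ·d AU: s = 65.2 × 965.25 = 62934 AU.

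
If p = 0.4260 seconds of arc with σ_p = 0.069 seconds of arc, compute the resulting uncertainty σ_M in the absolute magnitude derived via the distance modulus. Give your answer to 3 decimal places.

σ_M = 0.352 mag

M = m − 5 log₁₀ d + 5 = m + 5 log₁₀ p + 5, so ∂M/∂p = 5/(p ln 10).
σ_M = (5/ln 10) · (σ_p/p) = 2.1715 × 0.069/0.4260 = 2.1715 × 0.16197 = 0.35172.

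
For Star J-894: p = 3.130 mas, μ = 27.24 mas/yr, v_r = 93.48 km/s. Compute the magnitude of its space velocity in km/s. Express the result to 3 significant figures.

d = 1/p = 1/0.003130″ = 319.49 pc.
μ = 27.24 mas/yr = 0.02724 ″/yr.
v_t = 4.740 μ d = 4.740 × 0.02724 × 319.49 = 41.252 km/s.
v = √(v_r² + v_t²) = √(93.48² + 41.252²) = √10440.2 = 102.18 km/s.

102 km/s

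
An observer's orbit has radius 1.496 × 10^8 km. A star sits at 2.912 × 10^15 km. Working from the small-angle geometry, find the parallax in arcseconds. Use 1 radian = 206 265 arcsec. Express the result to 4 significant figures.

0.01060 arcsec

θ ≈ B/d = (1.496 × 10^8) / (2.912 × 10^15) = 5.1374 × 10^-8 rad.
In arcseconds: 5.1374 × 10^-8 × 206265 = 0.010597″.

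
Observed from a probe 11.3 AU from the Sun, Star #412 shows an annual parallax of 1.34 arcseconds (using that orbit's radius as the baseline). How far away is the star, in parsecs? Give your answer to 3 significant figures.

8.43 pc

With baseline B (in AU) and parallax p (in arcsec), d = B/p parsecs.
d = 11.3 / 1.34 = 8.4328 pc.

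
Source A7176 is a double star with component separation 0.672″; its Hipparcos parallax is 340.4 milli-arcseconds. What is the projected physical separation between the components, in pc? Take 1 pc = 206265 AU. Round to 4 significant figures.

d = 1/p = 1/0.3404″ = 2.9377 pc.
At distance d (pc), an angle of θ arcsec spans θ·d AU: s = 0.672 × 2.9377 = 1.9741 AU.
= 1.9741 / 206265 = 9.5707 × 10^-6 pc.

9.571 × 10^-6 pc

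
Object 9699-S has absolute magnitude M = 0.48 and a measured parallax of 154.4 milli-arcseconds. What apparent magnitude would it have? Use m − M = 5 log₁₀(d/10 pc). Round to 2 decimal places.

d = 1/p = 1/0.1544″ = 6.4767 pc.
m − M = 5 log₁₀ d − 5 = 5 log₁₀(6.4767) − 5 = 4.0568 − 5 = -0.9432.
m = M + (m − M) = 0.48 + (-0.9432) = -0.46.

m = -0.46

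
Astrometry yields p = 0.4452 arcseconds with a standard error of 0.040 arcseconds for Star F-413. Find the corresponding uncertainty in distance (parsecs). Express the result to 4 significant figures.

d = 1/p, so σ_d = σ_p / p².
σ_d = 0.0400 / (0.4452)² = 0.0400 / 0.1982 = 0.20182 pc.

0.2018 pc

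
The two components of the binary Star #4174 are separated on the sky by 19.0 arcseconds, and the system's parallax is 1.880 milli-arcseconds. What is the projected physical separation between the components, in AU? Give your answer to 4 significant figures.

10110 AU

d = 1/p = 1/0.001880″ = 531.91 pc.
At distance d (pc), an angle of θ arcsec spans θ·d AU: s = 19.0 × 531.91 = 10106 AU.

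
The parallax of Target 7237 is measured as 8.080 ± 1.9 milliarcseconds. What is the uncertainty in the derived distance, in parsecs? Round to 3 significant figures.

29.1 pc

d = 1/p, so σ_d = σ_p / p².
σ_d = 0.00190 / (0.008080)² = 0.00190 / 0.000065286 = 29.103 pc.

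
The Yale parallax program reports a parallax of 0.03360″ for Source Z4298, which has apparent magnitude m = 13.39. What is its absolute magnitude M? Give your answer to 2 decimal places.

d = 1/p = 1/0.03360″ = 29.762 pc.
m − M = 5 log₁₀(29.762) − 5 = 7.3683 − 5 = 2.3683.
M = m − (m − M) = 13.39 − 2.3683 = 11.02.

M = 11.02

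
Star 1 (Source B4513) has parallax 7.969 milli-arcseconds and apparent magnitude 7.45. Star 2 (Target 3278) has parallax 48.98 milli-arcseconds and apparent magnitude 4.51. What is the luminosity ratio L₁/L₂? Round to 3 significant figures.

L₁/L₂ = 2.52

d₁ = 1/p₁ = 1/0.007969″ = 125.49 pc; d₂ = 1/p₂ = 1/0.04898″ = 20.416 pc.
M₁ = m₁ − 5 log₁₀ d₁ + 5 = 7.45 − 10.4930 + 5 = 1.9570.
M₂ = 4.51 − 6.5499 + 5 = 2.9601.
L₁/L₂ = 10^(0.4(M₂ − M₁)) = 10^(0.4 × 1.0031) = 10^0.40124 = 2.5191.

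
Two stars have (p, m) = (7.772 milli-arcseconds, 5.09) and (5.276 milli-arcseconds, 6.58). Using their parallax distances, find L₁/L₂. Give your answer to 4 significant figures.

d₁ = 1/p₁ = 1/0.007772″ = 128.67 pc; d₂ = 1/p₂ = 1/0.005276″ = 189.54 pc.
M₁ = m₁ − 5 log₁₀ d₁ + 5 = 5.09 − 10.5474 + 5 = -0.4574.
M₂ = 6.58 − 11.3885 + 5 = 0.1915.
L₁/L₂ = 10^(0.4(M₂ − M₁)) = 10^(0.4 × 0.6489) = 10^0.25956 = 1.8179.

L₁/L₂ = 1.818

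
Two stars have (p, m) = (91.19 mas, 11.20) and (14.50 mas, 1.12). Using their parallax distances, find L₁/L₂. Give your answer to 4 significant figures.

d₁ = 1/p₁ = 1/0.09119″ = 10.966 pc; d₂ = 1/p₂ = 1/0.01450″ = 68.966 pc.
M₁ = m₁ − 5 log₁₀ d₁ + 5 = 11.20 − 5.2002 + 5 = 10.9998.
M₂ = 1.12 − 9.1932 + 5 = -3.0732.
L₁/L₂ = 10^(0.4(M₂ − M₁)) = 10^(0.4 × (-14.0730)) = 10^(-5.62920) = 0.0000023486.

L₁/L₂ = 2.349 × 10^-6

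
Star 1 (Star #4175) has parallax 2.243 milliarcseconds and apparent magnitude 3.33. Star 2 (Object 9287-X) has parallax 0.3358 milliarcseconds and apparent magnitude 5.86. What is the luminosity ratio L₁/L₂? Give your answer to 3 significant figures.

L₁/L₂ = 0.230

d₁ = 1/p₁ = 1/0.002243″ = 445.83 pc; d₂ = 1/p₂ = 1/0.0003358″ = 2978 pc.
M₁ = m₁ − 5 log₁₀ d₁ + 5 = 3.33 − 13.2458 + 5 = -4.9158.
M₂ = 5.86 − 17.3696 + 5 = -6.5096.
L₁/L₂ = 10^(0.4(M₂ − M₁)) = 10^(0.4 × (-1.5938)) = 10^(-0.63752) = 0.2304.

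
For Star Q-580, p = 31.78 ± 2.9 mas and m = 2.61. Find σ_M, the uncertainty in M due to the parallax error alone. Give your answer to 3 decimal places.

σ_M = 0.198 mag

M = m − 5 log₁₀ d + 5 = m + 5 log₁₀ p + 5, so ∂M/∂p = 5/(p ln 10).
σ_M = (5/ln 10) · (σ_p/p) = 2.1715 × 2.9/31.78 = 2.1715 × 0.091252 = 0.19815.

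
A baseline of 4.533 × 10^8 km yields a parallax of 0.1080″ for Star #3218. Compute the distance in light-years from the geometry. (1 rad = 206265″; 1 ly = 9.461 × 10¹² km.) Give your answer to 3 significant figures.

91.5 ly

θ = 0.1080″ = 0.1080/206265 = 5.2360 × 10^-7 rad.
d = B/θ = (4.533 × 10^8) / (5.2360 × 10^-7) = 8.6574 × 10^14 km = (8.6574 × 10^14) / (9.461 × 10^12) ly = 91.506 ly.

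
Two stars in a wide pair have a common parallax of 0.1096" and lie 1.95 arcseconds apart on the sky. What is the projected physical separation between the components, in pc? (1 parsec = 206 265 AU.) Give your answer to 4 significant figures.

d = 1/p = 1/0.1096″ = 9.1241 pc.
At distance d (pc), an angle of θ arcsec spans θ·d AU: s = 1.95 × 9.1241 = 17.792 AU.
= 17.792 / 206265 = 8.6258 × 10^-5 pc.

8.626 × 10^-5 pc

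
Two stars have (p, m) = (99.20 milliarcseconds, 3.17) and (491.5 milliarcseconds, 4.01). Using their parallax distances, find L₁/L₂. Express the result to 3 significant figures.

L₁/L₂ = 53.2

d₁ = 1/p₁ = 1/0.09920″ = 10.081 pc; d₂ = 1/p₂ = 1/0.4915″ = 2.0346 pc.
M₁ = m₁ − 5 log₁₀ d₁ + 5 = 3.17 − 5.0175 + 5 = 3.1525.
M₂ = 4.01 − 1.5424 + 5 = 7.4676.
L₁/L₂ = 10^(0.4(M₂ − M₁)) = 10^(0.4 × 4.3151) = 10^1.72604 = 53.216.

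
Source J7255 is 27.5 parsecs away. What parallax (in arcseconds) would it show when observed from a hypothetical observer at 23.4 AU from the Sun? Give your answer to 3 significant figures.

p (arcsec) = B (AU) / d (pc).
p = 23.4 / 27.5 = 0.85091 arcsec.

0.851 arcsec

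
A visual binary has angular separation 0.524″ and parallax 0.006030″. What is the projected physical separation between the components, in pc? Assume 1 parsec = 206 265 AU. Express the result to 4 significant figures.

d = 1/p = 1/0.006030″ = 165.84 pc.
At distance d (pc), an angle of θ arcsec spans θ·d AU: s = 0.524 × 165.84 = 86.9 AU.
= 86.9 / 206265 = 0.00042130 pc.

0.0004213 pc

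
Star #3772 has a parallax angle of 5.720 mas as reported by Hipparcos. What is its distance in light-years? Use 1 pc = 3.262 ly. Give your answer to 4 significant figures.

p = 5.720 mas = 0.005720 arcsec.
d = 1/p = 1/0.005720 = 174.83 pc.
In light-years: 174.83 × 3.262 = 570.3 ly.

570.3 light years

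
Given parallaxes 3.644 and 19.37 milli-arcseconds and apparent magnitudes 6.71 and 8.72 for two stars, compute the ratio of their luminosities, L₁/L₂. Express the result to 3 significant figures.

L₁/L₂ = 180

d₁ = 1/p₁ = 1/0.003644″ = 274.42 pc; d₂ = 1/p₂ = 1/0.01937″ = 51.626 pc.
M₁ = m₁ − 5 log₁₀ d₁ + 5 = 6.71 − 12.1921 + 5 = -0.4821.
M₂ = 8.72 − 8.5643 + 5 = 5.1557.
L₁/L₂ = 10^(0.4(M₂ − M₁)) = 10^(0.4 × 5.6378) = 10^2.25512 = 179.94.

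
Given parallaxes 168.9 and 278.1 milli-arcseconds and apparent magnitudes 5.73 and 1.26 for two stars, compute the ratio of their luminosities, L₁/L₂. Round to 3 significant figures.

L₁/L₂ = 0.0442

d₁ = 1/p₁ = 1/0.1689″ = 5.9207 pc; d₂ = 1/p₂ = 1/0.2781″ = 3.5958 pc.
M₁ = m₁ − 5 log₁₀ d₁ + 5 = 5.73 − 3.8619 + 5 = 6.8681.
M₂ = 1.26 − 2.7790 + 5 = 3.4810.
L₁/L₂ = 10^(0.4(M₂ − M₁)) = 10^(0.4 × (-3.3871)) = 10^(-1.35484) = 0.044173.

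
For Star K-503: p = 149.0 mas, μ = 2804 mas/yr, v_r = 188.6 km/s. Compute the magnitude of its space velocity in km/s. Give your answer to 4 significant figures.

d = 1/p = 1/0.1490″ = 6.7114 pc.
μ = 2804 mas/yr = 2.804 ″/yr.
v_t = 4.740 μ d = 4.740 × 2.804 × 6.7114 = 89.201 km/s.
v = √(v_r² + v_t²) = √(188.6² + 89.201²) = √43526.8 = 208.63 km/s.

208.6 km/s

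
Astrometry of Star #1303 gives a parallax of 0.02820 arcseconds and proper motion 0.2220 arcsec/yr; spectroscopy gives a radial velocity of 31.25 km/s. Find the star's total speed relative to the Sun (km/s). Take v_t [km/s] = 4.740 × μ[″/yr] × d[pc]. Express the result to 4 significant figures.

d = 1/p = 1/0.02820″ = 35.461 pc.
v_t = 4.740 μ d = 4.740 × 0.2220 × 35.461 = 37.315 km/s.
v = √(v_r² + v_t²) = √(31.25² + 37.315²) = √2368.97 = 48.672 km/s.

48.67 km/s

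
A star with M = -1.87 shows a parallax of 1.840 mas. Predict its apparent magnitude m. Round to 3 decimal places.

d = 1/p = 1/0.001840″ = 543.48 pc.
m − M = 5 log₁₀ d − 5 = 5 log₁₀(543.48) − 5 = 13.6759 − 5 = 8.6759.
m = M + (m − M) = -1.87 + 8.6759 = 6.806.

m = 6.806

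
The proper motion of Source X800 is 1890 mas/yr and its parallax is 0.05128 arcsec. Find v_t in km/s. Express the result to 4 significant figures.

174.7 km/s

d = 1/p = 1/0.05128″ = 19.501 pc.
μ = 1890 mas/yr = 1.89 ″/yr.
v_t = 4.74 × μ × d = 4.74 × 1.89 × 19.501 = 174.7 km/s.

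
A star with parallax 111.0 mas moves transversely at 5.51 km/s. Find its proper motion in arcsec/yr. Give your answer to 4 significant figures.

d = 1/p = 1/0.1110″ = 9.009 pc.
μ = v_t / (4.74 d) = 5.51 / (4.74 × 9.009) = 5.51 / 42.703 = 0.12903 ″/yr.

0.1290 arcsec/yr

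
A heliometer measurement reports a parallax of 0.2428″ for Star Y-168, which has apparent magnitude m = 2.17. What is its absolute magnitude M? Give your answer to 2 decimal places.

d = 1/p = 1/0.2428″ = 4.1186 pc.
m − M = 5 log₁₀(4.1186) − 5 = 3.0737 − 5 = -1.9263.
M = m − (m − M) = 2.17 − (-1.9263) = 4.10.

M = 4.10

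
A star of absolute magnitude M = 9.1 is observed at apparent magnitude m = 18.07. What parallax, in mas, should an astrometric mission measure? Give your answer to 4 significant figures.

m − M = 18.07 − 9.1 = 8.97.
d = 10^((m−M)/5 + 1) = 10^2.794 = 622.3 pc.
p = 1/d = 1/622.3 = 0.0016069 arcsec = 1.6069 mas.

1.607 mas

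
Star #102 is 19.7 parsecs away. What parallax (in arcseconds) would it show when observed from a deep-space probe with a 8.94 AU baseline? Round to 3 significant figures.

p (arcsec) = B (AU) / d (pc).
p = 8.94 / 19.7 = 0.45381 arcsec.

0.454 arcsec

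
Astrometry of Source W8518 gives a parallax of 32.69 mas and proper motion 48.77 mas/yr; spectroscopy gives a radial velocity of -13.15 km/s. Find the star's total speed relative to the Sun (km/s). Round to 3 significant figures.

d = 1/p = 1/0.03269″ = 30.59 pc.
μ = 48.77 mas/yr = 0.04877 ″/yr.
v_t = 4.740 μ d = 4.740 × 0.04877 × 30.59 = 7.0715 km/s.
v = √(v_r² + v_t²) = √((-13.15)² + 7.0715²) = √222.929 = 14.931 km/s.

14.9 km/s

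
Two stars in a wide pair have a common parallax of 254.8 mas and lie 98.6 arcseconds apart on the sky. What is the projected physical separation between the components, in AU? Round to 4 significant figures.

387.0 AU

d = 1/p = 1/0.2548″ = 3.9246 pc.
At distance d (pc), an angle of θ arcsec spans θ·d AU: s = 98.6 × 3.9246 = 386.97 AU.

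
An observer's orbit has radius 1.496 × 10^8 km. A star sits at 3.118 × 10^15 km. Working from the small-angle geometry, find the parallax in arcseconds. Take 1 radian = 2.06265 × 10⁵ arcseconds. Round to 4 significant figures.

θ ≈ B/d = (1.496 × 10^8) / (3.118 × 10^15) = 4.7979 × 10^-8 rad.
In arcseconds: 4.7979 × 10^-8 × 206265 = 0.0098964″.

0.009896 arcsec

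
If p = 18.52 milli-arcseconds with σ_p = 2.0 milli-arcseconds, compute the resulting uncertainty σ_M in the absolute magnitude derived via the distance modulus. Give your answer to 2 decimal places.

M = m − 5 log₁₀ d + 5 = m + 5 log₁₀ p + 5, so ∂M/∂p = 5/(p ln 10).
σ_M = (5/ln 10) · (σ_p/p) = 2.1715 × 2.0/18.52 = 2.1715 × 0.10799 = 0.2345.

σ_M = 0.23 mag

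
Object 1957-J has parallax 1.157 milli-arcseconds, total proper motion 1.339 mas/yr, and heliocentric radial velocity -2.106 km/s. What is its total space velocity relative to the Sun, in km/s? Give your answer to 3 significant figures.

5.88 km/s

d = 1/p = 1/0.001157″ = 864.3 pc.
μ = 1.339 mas/yr = 0.001339 ″/yr.
v_t = 4.740 μ d = 4.740 × 0.001339 × 864.3 = 5.4856 km/s.
v = √(v_r² + v_t²) = √((-2.106)² + 5.4856²) = √34.527 = 5.876 km/s.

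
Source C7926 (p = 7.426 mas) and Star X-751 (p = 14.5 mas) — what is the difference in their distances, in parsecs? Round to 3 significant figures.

d_A = 1/0.007426″ = 134.66 pc; d_B = 1/0.01450″ = 68.966 pc.
|d_B − d_A| = |68.966 − 134.66| = 65.694 pc.

65.7 pc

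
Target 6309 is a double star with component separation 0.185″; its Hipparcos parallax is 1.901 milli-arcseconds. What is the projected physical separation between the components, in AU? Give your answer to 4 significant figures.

97.32 AU

d = 1/p = 1/0.001901″ = 526.04 pc.
At distance d (pc), an angle of θ arcsec spans θ·d AU: s = 0.185 × 526.04 = 97.317 AU.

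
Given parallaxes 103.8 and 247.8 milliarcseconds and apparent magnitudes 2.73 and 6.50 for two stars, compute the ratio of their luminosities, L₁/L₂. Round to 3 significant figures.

L₁/L₂ = 184

d₁ = 1/p₁ = 1/0.1038″ = 9.6339 pc; d₂ = 1/p₂ = 1/0.2478″ = 4.0355 pc.
M₁ = m₁ − 5 log₁₀ d₁ + 5 = 2.73 − 4.9190 + 5 = 2.8110.
M₂ = 6.50 − 3.0295 + 5 = 8.4705.
L₁/L₂ = 10^(0.4(M₂ − M₁)) = 10^(0.4 × 5.6595) = 10^2.26380 = 183.57.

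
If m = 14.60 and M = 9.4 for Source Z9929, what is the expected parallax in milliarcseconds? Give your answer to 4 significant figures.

m − M = 14.60 − 9.4 = 5.20.
d = 10^((m−M)/5 + 1) = 10^2.040 = 109.65 pc.
p = 1/d = 1/109.65 = 0.0091199 arcsec = 9.1199 mas.

9.120 mas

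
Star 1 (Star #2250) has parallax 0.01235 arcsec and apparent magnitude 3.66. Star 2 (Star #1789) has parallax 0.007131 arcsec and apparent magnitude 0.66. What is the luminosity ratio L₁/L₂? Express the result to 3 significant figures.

L₁/L₂ = 0.0210

d₁ = 1/p₁ = 1/0.01235″ = 80.972 pc; d₂ = 1/p₂ = 1/0.007131″ = 140.23 pc.
M₁ = m₁ − 5 log₁₀ d₁ + 5 = 3.66 − 9.5417 + 5 = -0.8817.
M₂ = 0.66 − 10.7342 + 5 = -5.0742.
L₁/L₂ = 10^(0.4(M₂ − M₁)) = 10^(0.4 × (-4.1925)) = 10^(-1.67700) = 0.021038.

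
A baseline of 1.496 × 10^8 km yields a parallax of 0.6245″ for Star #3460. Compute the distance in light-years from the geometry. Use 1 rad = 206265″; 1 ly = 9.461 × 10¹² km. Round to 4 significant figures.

5.223 ly

θ = 0.6245″ = 0.6245/206265 = 3.0277 × 10^-6 rad.
d = B/θ = (1.496 × 10^8) / (3.0277 × 10^-6) = 4.9410 × 10^13 km = (4.9410 × 10^13) / (9.461 × 10^12) ly = 5.2225 ly.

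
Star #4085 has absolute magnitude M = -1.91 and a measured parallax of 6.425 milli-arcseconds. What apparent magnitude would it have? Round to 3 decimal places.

d = 1/p = 1/0.006425″ = 155.64 pc.
m − M = 5 log₁₀ d − 5 = 5 log₁₀(155.64) − 5 = 10.9606 − 5 = 5.9606.
m = M + (m − M) = -1.91 + 5.9606 = 4.051.

m = 4.051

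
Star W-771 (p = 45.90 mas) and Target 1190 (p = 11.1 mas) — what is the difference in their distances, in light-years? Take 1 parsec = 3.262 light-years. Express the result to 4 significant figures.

d_A = 1/0.04590″ = 21.786 pc; d_B = 1/0.01110″ = 90.09 pc.
|d_B − d_A| = |90.09 − 21.786| = 68.304 pc = 68.304 × 3.262 ly = 222.81 ly.

222.8 ly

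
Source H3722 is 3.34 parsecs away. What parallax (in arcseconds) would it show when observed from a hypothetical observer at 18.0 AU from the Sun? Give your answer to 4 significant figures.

p (arcsec) = B (AU) / d (pc).
p = 18.0 / 3.34 = 5.3892 arcsec.

5.389 arcsec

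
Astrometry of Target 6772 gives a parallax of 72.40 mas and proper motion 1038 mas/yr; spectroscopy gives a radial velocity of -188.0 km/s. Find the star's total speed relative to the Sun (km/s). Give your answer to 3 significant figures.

d = 1/p = 1/0.07240″ = 13.812 pc.
μ = 1038 mas/yr = 1.038 ″/yr.
v_t = 4.740 μ d = 4.740 × 1.038 × 13.812 = 67.957 km/s.
v = √(v_r² + v_t²) = √((-188.0)² + 67.957²) = √39962.2 = 199.91 km/s.

200 km/s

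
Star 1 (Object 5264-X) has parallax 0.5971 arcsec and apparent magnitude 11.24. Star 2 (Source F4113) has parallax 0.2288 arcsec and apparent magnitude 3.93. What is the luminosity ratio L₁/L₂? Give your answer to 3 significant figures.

L₁/L₂ = 0.000175

d₁ = 1/p₁ = 1/0.5971″ = 1.6748 pc; d₂ = 1/p₂ = 1/0.2288″ = 4.3706 pc.
M₁ = m₁ − 5 log₁₀ d₁ + 5 = 11.24 − 1.1198 + 5 = 15.1202.
M₂ = 3.93 − 3.2027 + 5 = 5.7273.
L₁/L₂ = 10^(0.4(M₂ − M₁)) = 10^(0.4 × (-9.3929)) = 10^(-3.75716) = 0.00017492.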